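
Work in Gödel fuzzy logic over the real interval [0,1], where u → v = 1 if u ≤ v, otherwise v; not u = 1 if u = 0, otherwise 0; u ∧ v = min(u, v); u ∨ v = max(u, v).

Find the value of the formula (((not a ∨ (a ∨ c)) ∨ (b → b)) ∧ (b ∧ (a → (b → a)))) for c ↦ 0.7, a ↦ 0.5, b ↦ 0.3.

not a: Gödel ¬ of 0.5 = 0 (operand ≠ 0)
(a ∨ c) = max(0.5, 0.7) = 0.7
(not a ∨ (a ∨ c)) = max(0, 0.7) = 0.7
(b → b): 0.3 ≤ 0.3, so result = 1
((not a ∨ (a ∨ c)) ∨ (b → b)) = max(0.7, 1) = 1
(b → a): 0.3 ≤ 0.5, so result = 1
(a → (b → a)): 0.5 ≤ 1, so result = 1
(b ∧ (a → (b → a))) = min(0.3, 1) = 0.3
(((not a ∨ (a ∨ c)) ∨ (b → b)) ∧ (b ∧ (a → (b → a)))) = min(1, 0.3) = 0.3

0.30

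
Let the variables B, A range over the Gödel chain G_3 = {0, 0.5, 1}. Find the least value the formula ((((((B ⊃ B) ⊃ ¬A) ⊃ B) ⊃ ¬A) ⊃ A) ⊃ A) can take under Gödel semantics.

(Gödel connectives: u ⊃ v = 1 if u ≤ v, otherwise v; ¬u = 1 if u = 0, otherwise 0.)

The minimum is attained at B = 0, A = 0.5:
  (B ⊃ B): 0 ≤ 0, so result = 1
  ¬A: Gödel ¬ of 0.5 = 0 (operand ≠ 0)
  ((B ⊃ B) ⊃ ¬A): 1 > 0, so result = 0
  (((B ⊃ B) ⊃ ¬A) ⊃ B): 0 ≤ 0, so result = 1
  ¬A: Gödel ¬ of 0.5 = 0 (operand ≠ 0)
  ((((B ⊃ B) ⊃ ¬A) ⊃ B) ⊃ ¬A): 1 > 0, so result = 0
  (((((B ⊃ B) ⊃ ¬A) ⊃ B) ⊃ ¬A) ⊃ A): 0 ≤ 0.5, so result = 1
  ((((((B ⊃ B) ⊃ ¬A) ⊃ B) ⊃ ¬A) ⊃ A) ⊃ A): 1 > 0.5, so result = 0.5
Checking all 9 assignments confirms none give a value below 0.50.

0.50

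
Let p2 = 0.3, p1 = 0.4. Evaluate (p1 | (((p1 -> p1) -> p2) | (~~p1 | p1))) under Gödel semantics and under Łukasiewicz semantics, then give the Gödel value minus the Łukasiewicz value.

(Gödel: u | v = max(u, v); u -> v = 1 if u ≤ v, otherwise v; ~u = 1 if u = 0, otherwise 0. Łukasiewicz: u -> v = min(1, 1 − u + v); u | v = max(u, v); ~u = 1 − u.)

Gödel evaluation:
  (p1 -> p1): 0.4 ≤ 0.4, so result = 1
  ((p1 -> p1) -> p2): 1 > 0.3, so result = 0.3
  ~p1: Gödel ¬ of 0.4 = 0 (operand ≠ 0)
  ~~p1: Gödel ¬ of 0 = 1 (operand is 0)
  (~~p1 | p1) = max(1, 0.4) = 1
  (((p1 -> p1) -> p2) | (~~p1 | p1)) = max(0.3, 1) = 1
  (p1 | (((p1 -> p1) -> p2) | (~~p1 | p1))) = max(0.4, 1) = 1
  Gödel value = 1
Łukasiewicz evaluation:
  (p1 -> p1): min(1, 1 − 0.4 + 0.4) = 1
  ((p1 -> p1) -> p2): min(1, 1 − 1 + 0.3) = 0.3
  ~p1: Łukasiewicz ¬ gives 1 − 0.4 = 0.6
  ~~p1: Łukasiewicz ¬ gives 1 − 0.6 = 0.4
  (~~p1 | p1) = max(0.4, 0.4) = 0.4
  (((p1 -> p1) -> p2) | (~~p1 | p1)) = max(0.3, 0.4) = 0.4
  (p1 | (((p1 -> p1) -> p2) | (~~p1 | p1))) = max(0.4, 0.4) = 0.4
  Łukasiewicz value = 0.4
Difference: 1 − 0.4 = 0.60

0.60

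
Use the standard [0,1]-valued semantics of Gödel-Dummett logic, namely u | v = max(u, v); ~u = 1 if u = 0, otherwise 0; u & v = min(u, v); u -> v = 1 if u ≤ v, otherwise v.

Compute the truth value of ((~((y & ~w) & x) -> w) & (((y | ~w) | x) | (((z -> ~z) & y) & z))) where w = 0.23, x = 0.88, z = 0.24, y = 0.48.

0.23

~w: Gödel ¬ of 0.23 = 0 (operand ≠ 0)
(y & ~w) = min(0.48, 0) = 0
((y & ~w) & x) = min(0, 0.88) = 0
~((y & ~w) & x): Gödel ¬ of 0 = 1 (operand is 0)
(~((y & ~w) & x) -> w): 1 > 0.23, so result = 0.23
~w: Gödel ¬ of 0.23 = 0 (operand ≠ 0)
(y | ~w) = max(0.48, 0) = 0.48
((y | ~w) | x) = max(0.48, 0.88) = 0.88
~z: Gödel ¬ of 0.24 = 0 (operand ≠ 0)
(z -> ~z): 0.24 > 0, so result = 0
((z -> ~z) & y) = min(0, 0.48) = 0
(((z -> ~z) & y) & z) = min(0, 0.24) = 0
(((y | ~w) | x) | (((z -> ~z) & y) & z)) = max(0.88, 0) = 0.88
((~((y & ~w) & x) -> w) & (((y | ~w) | x) | (((z -> ~z) & y) & z))) = min(0.23, 0.88) = 0.23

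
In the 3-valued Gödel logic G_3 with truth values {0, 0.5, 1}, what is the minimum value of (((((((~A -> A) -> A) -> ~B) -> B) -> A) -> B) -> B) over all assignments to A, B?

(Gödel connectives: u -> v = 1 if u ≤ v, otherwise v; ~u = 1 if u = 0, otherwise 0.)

0.50

The minimum is attained at A = 0, B = 0.5:
  ~A: Gödel ¬ of 0 = 1 (operand is 0)
  (~A -> A): 1 > 0, so result = 0
  ((~A -> A) -> A): 0 ≤ 0, so result = 1
  ~B: Gödel ¬ of 0.5 = 0 (operand ≠ 0)
  (((~A -> A) -> A) -> ~B): 1 > 0, so result = 0
  ((((~A -> A) -> A) -> ~B) -> B): 0 ≤ 0.5, so result = 1
  (((((~A -> A) -> A) -> ~B) -> B) -> A): 1 > 0, so result = 0
  ((((((~A -> A) -> A) -> ~B) -> B) -> A) -> B): 0 ≤ 0.5, so result = 1
  (((((((~A -> A) -> A) -> ~B) -> B) -> A) -> B) -> B): 1 > 0.5, so result = 0.5
Checking all 9 assignments confirms none give a value below 0.50.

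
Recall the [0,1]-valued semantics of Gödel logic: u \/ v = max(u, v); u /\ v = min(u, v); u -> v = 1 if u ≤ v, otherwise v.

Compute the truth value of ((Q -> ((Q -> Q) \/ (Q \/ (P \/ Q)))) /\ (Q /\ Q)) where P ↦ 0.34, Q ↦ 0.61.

0.61

(Q -> Q): 0.61 ≤ 0.61, so result = 1
(P \/ Q) = max(0.34, 0.61) = 0.61
(Q \/ (P \/ Q)) = max(0.61, 0.61) = 0.61
((Q -> Q) \/ (Q \/ (P \/ Q))) = max(1, 0.61) = 1
(Q -> ((Q -> Q) \/ (Q \/ (P \/ Q)))): 0.61 ≤ 1, so result = 1
(Q /\ Q) = min(0.61, 0.61) = 0.61
((Q -> ((Q -> Q) \/ (Q \/ (P \/ Q)))) /\ (Q /\ Q)) = min(1, 0.61) = 0.61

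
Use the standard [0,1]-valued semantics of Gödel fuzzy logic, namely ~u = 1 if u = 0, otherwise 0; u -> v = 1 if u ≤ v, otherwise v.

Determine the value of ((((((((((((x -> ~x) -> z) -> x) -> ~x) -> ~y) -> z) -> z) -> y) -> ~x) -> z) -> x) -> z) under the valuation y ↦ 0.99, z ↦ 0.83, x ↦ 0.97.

0.83

~x: Gödel ¬ of 0.97 = 0 (operand ≠ 0)
(x -> ~x): 0.97 > 0, so result = 0
((x -> ~x) -> z): 0 ≤ 0.83, so result = 1
(((x -> ~x) -> z) -> x): 1 > 0.97, so result = 0.97
~x: Gödel ¬ of 0.97 = 0 (operand ≠ 0)
((((x -> ~x) -> z) -> x) -> ~x): 0.97 > 0, so result = 0
~y: Gödel ¬ of 0.99 = 0 (operand ≠ 0)
(((((x -> ~x) -> z) -> x) -> ~x) -> ~y): 0 ≤ 0, so result = 1
((((((x -> ~x) -> z) -> x) -> ~x) -> ~y) -> z): 1 > 0.83, so result = 0.83
(((((((x -> ~x) -> z) -> x) -> ~x) -> ~y) -> z) -> z): 0.83 ≤ 0.83, so result = 1
((((((((x -> ~x) -> z) -> x) -> ~x) -> ~y) -> z) -> z) -> y): 1 > 0.99, so result = 0.99
~x: Gödel ¬ of 0.97 = 0 (operand ≠ 0)
(((((((((x -> ~x) -> z) -> x) -> ~x) -> ~y) -> z) -> z) -> y) -> ~x): 0.99 > 0, so result = 0
((((((((((x -> ~x) -> z) -> x) -> ~x) -> ~y) -> z) -> z) -> y) -> ~x) -> z): 0 ≤ 0.83, so result = 1
(((((((((((x -> ~x) -> z) -> x) -> ~x) -> ~y) -> z) -> z) -> y) -> ~x) -> z) -> x): 1 > 0.97, so result = 0.97
((((((((((((x -> ~x) -> z) -> x) -> ~x) -> ~y) -> z) -> z) -> y) -> ~x) -> z) -> x) -> z): 0.97 > 0.83, so result = 0.83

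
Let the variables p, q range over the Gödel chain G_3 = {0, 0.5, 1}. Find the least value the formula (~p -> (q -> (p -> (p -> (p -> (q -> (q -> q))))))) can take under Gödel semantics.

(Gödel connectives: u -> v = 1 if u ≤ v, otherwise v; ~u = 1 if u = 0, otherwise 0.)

1.00

Every assignment gives 1. For instance at p = 0, q = 0:
  ~p: Gödel ¬ of 0 = 1 (operand is 0)
  (q -> q): 0 ≤ 0, so result = 1
  (q -> (q -> q)): 0 ≤ 1, so result = 1
  (p -> (q -> (q -> q))): 0 ≤ 1, so result = 1
  (p -> (p -> (q -> (q -> q)))): 0 ≤ 1, so result = 1
  (p -> (p -> (p -> (q -> (q -> q))))): 0 ≤ 1, so result = 1
  (q -> (p -> (p -> (p -> (q -> (q -> q)))))): 0 ≤ 1, so result = 1
  (~p -> (q -> (p -> (p -> (p -> (q -> (q -> q))))))): 1 ≤ 1, so result = 1
All 9 assignments give value 1 — the formula is a G_3-tautology.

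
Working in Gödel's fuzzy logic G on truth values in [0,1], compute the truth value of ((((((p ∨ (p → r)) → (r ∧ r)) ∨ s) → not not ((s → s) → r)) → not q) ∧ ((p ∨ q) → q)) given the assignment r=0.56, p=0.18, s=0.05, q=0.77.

(p → r): 0.18 ≤ 0.56, so result = 1
(p ∨ (p → r)) = max(0.18, 1) = 1
(r ∧ r) = min(0.56, 0.56) = 0.56
((p ∨ (p → r)) → (r ∧ r)): 1 > 0.56, so result = 0.56
(((p ∨ (p → r)) → (r ∧ r)) ∨ s) = max(0.56, 0.05) = 0.56
(s → s): 0.05 ≤ 0.05, so result = 1
((s → s) → r): 1 > 0.56, so result = 0.56
not ((s → s) → r): Gödel ¬ of 0.56 = 0 (operand ≠ 0)
not not ((s → s) → r): Gödel ¬ of 0 = 1 (operand is 0)
((((p ∨ (p → r)) → (r ∧ r)) ∨ s) → not not ((s → s) → r)): 0.56 ≤ 1, so result = 1
not q: Gödel ¬ of 0.77 = 0 (operand ≠ 0)
(((((p ∨ (p → r)) → (r ∧ r)) ∨ s) → not not ((s → s) → r)) → not q): 1 > 0, so result = 0
(p ∨ q) = max(0.18, 0.77) = 0.77
((p ∨ q) → q): 0.77 ≤ 0.77, so result = 1
((((((p ∨ (p → r)) → (r ∧ r)) ∨ s) → not not ((s → s) → r)) → not q) ∧ ((p ∨ q) → q)) = min(0, 1) = 0

0.00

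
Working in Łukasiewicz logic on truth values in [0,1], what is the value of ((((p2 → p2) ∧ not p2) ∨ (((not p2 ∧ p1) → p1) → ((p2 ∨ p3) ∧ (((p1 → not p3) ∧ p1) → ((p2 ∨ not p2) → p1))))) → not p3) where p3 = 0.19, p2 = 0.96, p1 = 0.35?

0.85

(p2 → p2): min(1, 1 − 0.96 + 0.96) = 1
not p2: Łukasiewicz ¬ gives 1 − 0.96 = 0.04
((p2 → p2) ∧ not p2) = min(1, 0.04) = 0.04
not p2: Łukasiewicz ¬ gives 1 − 0.96 = 0.04
(not p2 ∧ p1) = min(0.04, 0.35) = 0.04
((not p2 ∧ p1) → p1): min(1, 1 − 0.04 + 0.35) = 1
(p2 ∨ p3) = max(0.96, 0.19) = 0.96
not p3: Łukasiewicz ¬ gives 1 − 0.19 = 0.81
(p1 → not p3): min(1, 1 − 0.35 + 0.81) = 1
((p1 → not p3) ∧ p1) = min(1, 0.35) = 0.35
not p2: Łukasiewicz ¬ gives 1 − 0.96 = 0.04
(p2 ∨ not p2) = max(0.96, 0.04) = 0.96
((p2 ∨ not p2) → p1): min(1, 1 − 0.96 + 0.35) = 0.39
(((p1 → not p3) ∧ p1) → ((p2 ∨ not p2) → p1)): min(1, 1 − 0.35 + 0.39) = 1
((p2 ∨ p3) ∧ (((p1 → not p3) ∧ p1) → ((p2 ∨ not p2) → p1))) = min(0.96, 1) = 0.96
(((not p2 ∧ p1) → p1) → ((p2 ∨ p3) ∧ (((p1 → not p3) ∧ p1) → ((p2 ∨ not p2) → p1)))): min(1, 1 − 1 + 0.96) = 0.96
(((p2 → p2) ∧ not p2) ∨ (((not p2 ∧ p1) → p1) → ((p2 ∨ p3) ∧ (((p1 → not p3) ∧ p1) → ((p2 ∨ not p2) → p1))))) = max(0.04, 0.96) = 0.96
not p3: Łukasiewicz ¬ gives 1 − 0.19 = 0.81
((((p2 → p2) ∧ not p2) ∨ (((not p2 ∧ p1) → p1) → ((p2 ∨ p3) ∧ (((p1 → not p3) ∧ p1) → ((p2 ∨ not p2) → p1))))) → not p3): min(1, 1 − 0.96 + 0.81) = 0.85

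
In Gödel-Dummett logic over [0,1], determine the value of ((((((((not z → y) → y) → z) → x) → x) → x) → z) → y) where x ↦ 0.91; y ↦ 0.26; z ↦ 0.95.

0.26

not z: Gödel ¬ of 0.95 = 0 (operand ≠ 0)
(not z → y): 0 ≤ 0.26, so result = 1
((not z → y) → y): 1 > 0.26, so result = 0.26
(((not z → y) → y) → z): 0.26 ≤ 0.95, so result = 1
((((not z → y) → y) → z) → x): 1 > 0.91, so result = 0.91
(((((not z → y) → y) → z) → x) → x): 0.91 ≤ 0.91, so result = 1
((((((not z → y) → y) → z) → x) → x) → x): 1 > 0.91, so result = 0.91
(((((((not z → y) → y) → z) → x) → x) → x) → z): 0.91 ≤ 0.95, so result = 1
((((((((not z → y) → y) → z) → x) → x) → x) → z) → y): 1 > 0.26, so result = 0.26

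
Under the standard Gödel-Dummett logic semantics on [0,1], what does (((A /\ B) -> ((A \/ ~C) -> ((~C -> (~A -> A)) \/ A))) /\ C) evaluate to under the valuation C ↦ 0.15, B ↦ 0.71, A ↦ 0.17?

(A /\ B) = min(0.17, 0.71) = 0.17
~C: Gödel ¬ of 0.15 = 0 (operand ≠ 0)
(A \/ ~C) = max(0.17, 0) = 0.17
~C: Gödel ¬ of 0.15 = 0 (operand ≠ 0)
~A: Gödel ¬ of 0.17 = 0 (operand ≠ 0)
(~A -> A): 0 ≤ 0.17, so result = 1
(~C -> (~A -> A)): 0 ≤ 1, so result = 1
((~C -> (~A -> A)) \/ A) = max(1, 0.17) = 1
((A \/ ~C) -> ((~C -> (~A -> A)) \/ A)): 0.17 ≤ 1, so result = 1
((A /\ B) -> ((A \/ ~C) -> ((~C -> (~A -> A)) \/ A))): 0.17 ≤ 1, so result = 1
(((A /\ B) -> ((A \/ ~C) -> ((~C -> (~A -> A)) \/ A))) /\ C) = min(1, 0.15) = 0.15

0.15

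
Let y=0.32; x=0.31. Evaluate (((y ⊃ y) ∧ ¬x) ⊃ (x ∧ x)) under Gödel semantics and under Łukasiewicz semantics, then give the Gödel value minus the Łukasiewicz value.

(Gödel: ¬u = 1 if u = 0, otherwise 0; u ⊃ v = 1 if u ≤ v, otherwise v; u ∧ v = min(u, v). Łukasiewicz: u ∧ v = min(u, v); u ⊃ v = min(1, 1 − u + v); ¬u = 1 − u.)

0.38

Gödel evaluation:
  (y ⊃ y): 0.32 ≤ 0.32, so result = 1
  ¬x: Gödel ¬ of 0.31 = 0 (operand ≠ 0)
  ((y ⊃ y) ∧ ¬x) = min(1, 0) = 0
  (x ∧ x) = min(0.31, 0.31) = 0.31
  (((y ⊃ y) ∧ ¬x) ⊃ (x ∧ x)): 0 ≤ 0.31, so result = 1
  Gödel value = 1
Łukasiewicz evaluation:
  (y ⊃ y): min(1, 1 − 0.32 + 0.32) = 1
  ¬x: Łukasiewicz ¬ gives 1 − 0.31 = 0.69
  ((y ⊃ y) ∧ ¬x) = min(1, 0.69) = 0.69
  (x ∧ x) = min(0.31, 0.31) = 0.31
  (((y ⊃ y) ∧ ¬x) ⊃ (x ∧ x)): min(1, 1 − 0.69 + 0.31) = 0.62
  Łukasiewicz value = 0.62
Difference: 1 − 0.62 = 0.38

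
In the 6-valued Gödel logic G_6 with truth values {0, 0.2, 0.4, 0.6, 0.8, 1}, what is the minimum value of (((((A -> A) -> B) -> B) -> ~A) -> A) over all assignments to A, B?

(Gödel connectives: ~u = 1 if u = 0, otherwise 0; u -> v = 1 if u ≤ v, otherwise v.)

The minimum is attained at A = 0, B = 0:
  (A -> A): 0 ≤ 0, so result = 1
  ((A -> A) -> B): 1 > 0, so result = 0
  (((A -> A) -> B) -> B): 0 ≤ 0, so result = 1
  ~A: Gödel ¬ of 0 = 1 (operand is 0)
  ((((A -> A) -> B) -> B) -> ~A): 1 ≤ 1, so result = 1
  (((((A -> A) -> B) -> B) -> ~A) -> A): 1 > 0, so result = 0
Checking all 36 assignments confirms none give a value below 0.00.

0.00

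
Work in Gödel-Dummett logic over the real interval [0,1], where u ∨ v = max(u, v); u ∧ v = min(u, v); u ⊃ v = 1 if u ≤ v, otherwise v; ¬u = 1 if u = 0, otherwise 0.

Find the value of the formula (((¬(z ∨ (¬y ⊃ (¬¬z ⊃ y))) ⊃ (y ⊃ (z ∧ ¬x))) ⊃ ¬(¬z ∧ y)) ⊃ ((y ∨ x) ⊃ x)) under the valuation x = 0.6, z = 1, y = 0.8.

¬y: Gödel ¬ of 0.8 = 0 (operand ≠ 0)
¬z: Gödel ¬ of 1 = 0 (operand ≠ 0)
¬¬z: Gödel ¬ of 0 = 1 (operand is 0)
(¬¬z ⊃ y): 1 > 0.8, so result = 0.8
(¬y ⊃ (¬¬z ⊃ y)): 0 ≤ 0.8, so result = 1
(z ∨ (¬y ⊃ (¬¬z ⊃ y))) = max(1, 1) = 1
¬(z ∨ (¬y ⊃ (¬¬z ⊃ y))): Gödel ¬ of 1 = 0 (operand ≠ 0)
¬x: Gödel ¬ of 0.6 = 0 (operand ≠ 0)
(z ∧ ¬x) = min(1, 0) = 0
(y ⊃ (z ∧ ¬x)): 0.8 > 0, so result = 0
(¬(z ∨ (¬y ⊃ (¬¬z ⊃ y))) ⊃ (y ⊃ (z ∧ ¬x))): 0 ≤ 0, so result = 1
¬z: Gödel ¬ of 1 = 0 (operand ≠ 0)
(¬z ∧ y) = min(0, 0.8) = 0
¬(¬z ∧ y): Gödel ¬ of 0 = 1 (operand is 0)
((¬(z ∨ (¬y ⊃ (¬¬z ⊃ y))) ⊃ (y ⊃ (z ∧ ¬x))) ⊃ ¬(¬z ∧ y)): 1 ≤ 1, so result = 1
(y ∨ x) = max(0.8, 0.6) = 0.8
((y ∨ x) ⊃ x): 0.8 > 0.6, so result = 0.6
(((¬(z ∨ (¬y ⊃ (¬¬z ⊃ y))) ⊃ (y ⊃ (z ∧ ¬x))) ⊃ ¬(¬z ∧ y)) ⊃ ((y ∨ x) ⊃ x)): 1 > 0.6, so result = 0.6

0.60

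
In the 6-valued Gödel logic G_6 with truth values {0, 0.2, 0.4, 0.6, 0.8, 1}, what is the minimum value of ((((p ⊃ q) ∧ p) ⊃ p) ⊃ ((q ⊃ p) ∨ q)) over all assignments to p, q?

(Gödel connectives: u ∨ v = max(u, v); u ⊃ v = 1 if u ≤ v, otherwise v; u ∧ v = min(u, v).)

The minimum is attained at p = 0, q = 0.2:
  (p ⊃ q): 0 ≤ 0.2, so result = 1
  ((p ⊃ q) ∧ p) = min(1, 0) = 0
  (((p ⊃ q) ∧ p) ⊃ p): 0 ≤ 0, so result = 1
  (q ⊃ p): 0.2 > 0, so result = 0
  ((q ⊃ p) ∨ q) = max(0, 0.2) = 0.2
  ((((p ⊃ q) ∧ p) ⊃ p) ⊃ ((q ⊃ p) ∨ q)): 1 > 0.2, so result = 0.2
Checking all 36 assignments confirms none give a value below 0.20.

0.20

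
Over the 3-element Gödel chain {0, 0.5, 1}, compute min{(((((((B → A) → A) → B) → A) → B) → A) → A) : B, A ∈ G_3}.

0.50

The minimum is attained at B = 0, A = 0.5:
  (B → A): 0 ≤ 0.5, so result = 1
  ((B → A) → A): 1 > 0.5, so result = 0.5
  (((B → A) → A) → B): 0.5 > 0, so result = 0
  ((((B → A) → A) → B) → A): 0 ≤ 0.5, so result = 1
  (((((B → A) → A) → B) → A) → B): 1 > 0, so result = 0
  ((((((B → A) → A) → B) → A) → B) → A): 0 ≤ 0.5, so result = 1
  (((((((B → A) → A) → B) → A) → B) → A) → A): 1 > 0.5, so result = 0.5
Checking all 9 assignments confirms none give a value below 0.50.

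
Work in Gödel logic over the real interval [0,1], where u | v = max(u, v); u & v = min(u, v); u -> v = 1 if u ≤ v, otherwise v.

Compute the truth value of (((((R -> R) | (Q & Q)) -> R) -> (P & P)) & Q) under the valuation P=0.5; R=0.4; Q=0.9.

(R -> R): 0.4 ≤ 0.4, so result = 1
(Q & Q) = min(0.9, 0.9) = 0.9
((R -> R) | (Q & Q)) = max(1, 0.9) = 1
(((R -> R) | (Q & Q)) -> R): 1 > 0.4, so result = 0.4
(P & P) = min(0.5, 0.5) = 0.5
((((R -> R) | (Q & Q)) -> R) -> (P & P)): 0.4 ≤ 0.5, so result = 1
(((((R -> R) | (Q & Q)) -> R) -> (P & P)) & Q) = min(1, 0.9) = 0.9

0.90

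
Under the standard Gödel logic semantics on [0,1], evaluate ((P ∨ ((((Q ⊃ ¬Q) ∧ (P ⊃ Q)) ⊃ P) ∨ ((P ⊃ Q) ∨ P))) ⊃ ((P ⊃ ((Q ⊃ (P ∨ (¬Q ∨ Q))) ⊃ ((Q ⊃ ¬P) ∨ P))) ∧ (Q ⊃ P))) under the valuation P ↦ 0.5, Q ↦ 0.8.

¬Q: Gödel ¬ of 0.8 = 0 (operand ≠ 0)
(Q ⊃ ¬Q): 0.8 > 0, so result = 0
(P ⊃ Q): 0.5 ≤ 0.8, so result = 1
((Q ⊃ ¬Q) ∧ (P ⊃ Q)) = min(0, 1) = 0
(((Q ⊃ ¬Q) ∧ (P ⊃ Q)) ⊃ P): 0 ≤ 0.5, so result = 1
(P ⊃ Q): 0.5 ≤ 0.8, so result = 1
((P ⊃ Q) ∨ P) = max(1, 0.5) = 1
((((Q ⊃ ¬Q) ∧ (P ⊃ Q)) ⊃ P) ∨ ((P ⊃ Q) ∨ P)) = max(1, 1) = 1
(P ∨ ((((Q ⊃ ¬Q) ∧ (P ⊃ Q)) ⊃ P) ∨ ((P ⊃ Q) ∨ P))) = max(0.5, 1) = 1
¬Q: Gödel ¬ of 0.8 = 0 (operand ≠ 0)
(¬Q ∨ Q) = max(0, 0.8) = 0.8
(P ∨ (¬Q ∨ Q)) = max(0.5, 0.8) = 0.8
(Q ⊃ (P ∨ (¬Q ∨ Q))): 0.8 ≤ 0.8, so result = 1
¬P: Gödel ¬ of 0.5 = 0 (operand ≠ 0)
(Q ⊃ ¬P): 0.8 > 0, so result = 0
((Q ⊃ ¬P) ∨ P) = max(0, 0.5) = 0.5
((Q ⊃ (P ∨ (¬Q ∨ Q))) ⊃ ((Q ⊃ ¬P) ∨ P)): 1 > 0.5, so result = 0.5
(P ⊃ ((Q ⊃ (P ∨ (¬Q ∨ Q))) ⊃ ((Q ⊃ ¬P) ∨ P))): 0.5 ≤ 0.5, so result = 1
(Q ⊃ P): 0.8 > 0.5, so result = 0.5
((P ⊃ ((Q ⊃ (P ∨ (¬Q ∨ Q))) ⊃ ((Q ⊃ ¬P) ∨ P))) ∧ (Q ⊃ P)) = min(1, 0.5) = 0.5
((P ∨ ((((Q ⊃ ¬Q) ∧ (P ⊃ Q)) ⊃ P) ∨ ((P ⊃ Q) ∨ P))) ⊃ ((P ⊃ ((Q ⊃ (P ∨ (¬Q ∨ Q))) ⊃ ((Q ⊃ ¬P) ∨ P))) ∧ (Q ⊃ P))): 1 > 0.5, so result = 0.5

0.50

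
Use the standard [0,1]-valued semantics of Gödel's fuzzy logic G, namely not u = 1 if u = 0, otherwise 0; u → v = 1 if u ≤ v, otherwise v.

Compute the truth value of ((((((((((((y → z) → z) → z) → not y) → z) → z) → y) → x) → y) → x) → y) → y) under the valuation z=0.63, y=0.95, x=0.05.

(y → z): 0.95 > 0.63, so result = 0.63
((y → z) → z): 0.63 ≤ 0.63, so result = 1
(((y → z) → z) → z): 1 > 0.63, so result = 0.63
not y: Gödel ¬ of 0.95 = 0 (operand ≠ 0)
((((y → z) → z) → z) → not y): 0.63 > 0, so result = 0
(((((y → z) → z) → z) → not y) → z): 0 ≤ 0.63, so result = 1
((((((y → z) → z) → z) → not y) → z) → z): 1 > 0.63, so result = 0.63
(((((((y → z) → z) → z) → not y) → z) → z) → y): 0.63 ≤ 0.95, so result = 1
((((((((y → z) → z) → z) → not y) → z) → z) → y) → x): 1 > 0.05, so result = 0.05
(((((((((y → z) → z) → z) → not y) → z) → z) → y) → x) → y): 0.05 ≤ 0.95, so result = 1
((((((((((y → z) → z) → z) → not y) → z) → z) → y) → x) → y) → x): 1 > 0.05, so result = 0.05
(((((((((((y → z) → z) → z) → not y) → z) → z) → y) → x) → y) → x) → y): 0.05 ≤ 0.95, so result = 1
((((((((((((y → z) → z) → z) → not y) → z) → z) → y) → x) → y) → x) → y) → y): 1 > 0.95, so result = 0.95

0.95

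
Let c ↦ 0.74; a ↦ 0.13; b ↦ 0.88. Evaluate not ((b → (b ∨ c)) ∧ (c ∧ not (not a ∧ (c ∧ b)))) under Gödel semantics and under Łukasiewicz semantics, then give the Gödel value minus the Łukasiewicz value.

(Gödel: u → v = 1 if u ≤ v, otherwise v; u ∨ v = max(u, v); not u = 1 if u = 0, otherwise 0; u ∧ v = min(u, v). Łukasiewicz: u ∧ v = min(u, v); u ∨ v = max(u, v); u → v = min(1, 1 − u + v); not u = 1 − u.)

-0.74

Gödel evaluation:
  (b ∨ c) = max(0.88, 0.74) = 0.88
  (b → (b ∨ c)): 0.88 ≤ 0.88, so result = 1
  not a: Gödel ¬ of 0.13 = 0 (operand ≠ 0)
  (c ∧ b) = min(0.74, 0.88) = 0.74
  (not a ∧ (c ∧ b)) = min(0, 0.74) = 0
  not (not a ∧ (c ∧ b)): Gödel ¬ of 0 = 1 (operand is 0)
  (c ∧ not (not a ∧ (c ∧ b))) = min(0.74, 1) = 0.74
  ((b → (b ∨ c)) ∧ (c ∧ not (not a ∧ (c ∧ b)))) = min(1, 0.74) = 0.74
  not ((b → (b ∨ c)) ∧ (c ∧ not (not a ∧ (c ∧ b)))): Gödel ¬ of 0.74 = 0 (operand ≠ 0)
  Gödel value = 0
Łukasiewicz evaluation:
  (b ∨ c) = max(0.88, 0.74) = 0.88
  (b → (b ∨ c)): min(1, 1 − 0.88 + 0.88) = 1
  not a: Łukasiewicz ¬ gives 1 − 0.13 = 0.87
  (c ∧ b) = min(0.74, 0.88) = 0.74
  (not a ∧ (c ∧ b)) = min(0.87, 0.74) = 0.74
  not (not a ∧ (c ∧ b)): Łukasiewicz ¬ gives 1 − 0.74 = 0.26
  (c ∧ not (not a ∧ (c ∧ b))) = min(0.74, 0.26) = 0.26
  ((b → (b ∨ c)) ∧ (c ∧ not (not a ∧ (c ∧ b)))) = min(1, 0.26) = 0.26
  not ((b → (b ∨ c)) ∧ (c ∧ not (not a ∧ (c ∧ b)))): Łukasiewicz ¬ gives 1 − 0.26 = 0.74
  Łukasiewicz value = 0.74
Difference: 0 − 0.74 = -0.74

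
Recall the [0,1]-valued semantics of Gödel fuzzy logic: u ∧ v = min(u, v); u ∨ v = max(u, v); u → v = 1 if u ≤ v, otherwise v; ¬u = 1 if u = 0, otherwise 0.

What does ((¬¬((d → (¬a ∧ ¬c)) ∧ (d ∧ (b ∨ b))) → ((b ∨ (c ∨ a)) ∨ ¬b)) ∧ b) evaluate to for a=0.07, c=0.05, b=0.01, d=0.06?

¬a: Gödel ¬ of 0.07 = 0 (operand ≠ 0)
¬c: Gödel ¬ of 0.05 = 0 (operand ≠ 0)
(¬a ∧ ¬c) = min(0, 0) = 0
(d → (¬a ∧ ¬c)): 0.06 > 0, so result = 0
(b ∨ b) = max(0.01, 0.01) = 0.01
(d ∧ (b ∨ b)) = min(0.06, 0.01) = 0.01
((d → (¬a ∧ ¬c)) ∧ (d ∧ (b ∨ b))) = min(0, 0.01) = 0
¬((d → (¬a ∧ ¬c)) ∧ (d ∧ (b ∨ b))): Gödel ¬ of 0 = 1 (operand is 0)
¬¬((d → (¬a ∧ ¬c)) ∧ (d ∧ (b ∨ b))): Gödel ¬ of 1 = 0 (operand ≠ 0)
(c ∨ a) = max(0.05, 0.07) = 0.07
(b ∨ (c ∨ a)) = max(0.01, 0.07) = 0.07
¬b: Gödel ¬ of 0.01 = 0 (operand ≠ 0)
((b ∨ (c ∨ a)) ∨ ¬b) = max(0.07, 0) = 0.07
(¬¬((d → (¬a ∧ ¬c)) ∧ (d ∧ (b ∨ b))) → ((b ∨ (c ∨ a)) ∨ ¬b)): 0 ≤ 0.07, so result = 1
((¬¬((d → (¬a ∧ ¬c)) ∧ (d ∧ (b ∨ b))) → ((b ∨ (c ∨ a)) ∨ ¬b)) ∧ b) = min(1, 0.01) = 0.01

0.01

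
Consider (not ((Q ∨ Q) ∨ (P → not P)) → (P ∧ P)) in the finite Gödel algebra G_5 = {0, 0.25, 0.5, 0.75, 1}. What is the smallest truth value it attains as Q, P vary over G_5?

0.25

The minimum is attained at Q = 0, P = 0.25:
  (Q ∨ Q) = max(0, 0) = 0
  not P: Gödel ¬ of 0.25 = 0 (operand ≠ 0)
  (P → not P): 0.25 > 0, so result = 0
  ((Q ∨ Q) ∨ (P → not P)) = max(0, 0) = 0
  not ((Q ∨ Q) ∨ (P → not P)): Gödel ¬ of 0 = 1 (operand is 0)
  (P ∧ P) = min(0.25, 0.25) = 0.25
  (not ((Q ∨ Q) ∨ (P → not P)) → (P ∧ P)): 1 > 0.25, so result = 0.25
Checking all 25 assignments confirms none give a value below 0.25.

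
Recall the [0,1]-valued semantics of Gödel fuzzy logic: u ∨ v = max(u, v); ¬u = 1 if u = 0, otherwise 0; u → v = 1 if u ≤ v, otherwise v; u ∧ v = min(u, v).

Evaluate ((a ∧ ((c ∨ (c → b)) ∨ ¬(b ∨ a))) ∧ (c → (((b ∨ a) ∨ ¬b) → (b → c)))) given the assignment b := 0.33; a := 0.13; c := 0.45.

(c → b): 0.45 > 0.33, so result = 0.33
(c ∨ (c → b)) = max(0.45, 0.33) = 0.45
(b ∨ a) = max(0.33, 0.13) = 0.33
¬(b ∨ a): Gödel ¬ of 0.33 = 0 (operand ≠ 0)
((c ∨ (c → b)) ∨ ¬(b ∨ a)) = max(0.45, 0) = 0.45
(a ∧ ((c ∨ (c → b)) ∨ ¬(b ∨ a))) = min(0.13, 0.45) = 0.13
(b ∨ a) = max(0.33, 0.13) = 0.33
¬b: Gödel ¬ of 0.33 = 0 (operand ≠ 0)
((b ∨ a) ∨ ¬b) = max(0.33, 0) = 0.33
(b → c): 0.33 ≤ 0.45, so result = 1
(((b ∨ a) ∨ ¬b) → (b → c)): 0.33 ≤ 1, so result = 1
(c → (((b ∨ a) ∨ ¬b) → (b → c))): 0.45 ≤ 1, so result = 1
((a ∧ ((c ∨ (c → b)) ∨ ¬(b ∨ a))) ∧ (c → (((b ∨ a) ∨ ¬b) → (b → c)))) = min(0.13, 1) = 0.13

0.13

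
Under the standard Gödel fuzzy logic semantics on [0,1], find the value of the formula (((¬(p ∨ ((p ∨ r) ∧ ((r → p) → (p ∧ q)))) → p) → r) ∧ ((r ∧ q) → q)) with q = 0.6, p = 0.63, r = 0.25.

(p ∨ r) = max(0.63, 0.25) = 0.63
(r → p): 0.25 ≤ 0.63, so result = 1
(p ∧ q) = min(0.63, 0.6) = 0.6
((r → p) → (p ∧ q)): 1 > 0.6, so result = 0.6
((p ∨ r) ∧ ((r → p) → (p ∧ q))) = min(0.63, 0.6) = 0.6
(p ∨ ((p ∨ r) ∧ ((r → p) → (p ∧ q)))) = max(0.63, 0.6) = 0.63
¬(p ∨ ((p ∨ r) ∧ ((r → p) → (p ∧ q)))): Gödel ¬ of 0.63 = 0 (operand ≠ 0)
(¬(p ∨ ((p ∨ r) ∧ ((r → p) → (p ∧ q)))) → p): 0 ≤ 0.63, so result = 1
((¬(p ∨ ((p ∨ r) ∧ ((r → p) → (p ∧ q)))) → p) → r): 1 > 0.25, so result = 0.25
(r ∧ q) = min(0.25, 0.6) = 0.25
((r ∧ q) → q): 0.25 ≤ 0.6, so result = 1
(((¬(p ∨ ((p ∨ r) ∧ ((r → p) → (p ∧ q)))) → p) → r) ∧ ((r ∧ q) → q)) = min(0.25, 1) = 0.25

0.25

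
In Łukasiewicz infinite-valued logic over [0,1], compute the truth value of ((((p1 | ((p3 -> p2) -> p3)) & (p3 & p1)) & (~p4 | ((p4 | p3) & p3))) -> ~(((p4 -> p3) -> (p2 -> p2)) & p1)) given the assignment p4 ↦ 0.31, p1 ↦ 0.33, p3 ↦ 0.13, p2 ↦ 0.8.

1.00

(p3 -> p2): min(1, 1 − 0.13 + 0.8) = 1
((p3 -> p2) -> p3): min(1, 1 − 1 + 0.13) = 0.13
(p1 | ((p3 -> p2) -> p3)) = max(0.33, 0.13) = 0.33
(p3 & p1) = min(0.13, 0.33) = 0.13
((p1 | ((p3 -> p2) -> p3)) & (p3 & p1)) = min(0.33, 0.13) = 0.13
~p4: Łukasiewicz ¬ gives 1 − 0.31 = 0.69
(p4 | p3) = max(0.31, 0.13) = 0.31
((p4 | p3) & p3) = min(0.31, 0.13) = 0.13
(~p4 | ((p4 | p3) & p3)) = max(0.69, 0.13) = 0.69
(((p1 | ((p3 -> p2) -> p3)) & (p3 & p1)) & (~p4 | ((p4 | p3) & p3))) = min(0.13, 0.69) = 0.13
(p4 -> p3): min(1, 1 − 0.31 + 0.13) = 0.82
(p2 -> p2): min(1, 1 − 0.8 + 0.8) = 1
((p4 -> p3) -> (p2 -> p2)): min(1, 1 − 0.82 + 1) = 1
(((p4 -> p3) -> (p2 -> p2)) & p1) = min(1, 0.33) = 0.33
~(((p4 -> p3) -> (p2 -> p2)) & p1): Łukasiewicz ¬ gives 1 − 0.33 = 0.67
((((p1 | ((p3 -> p2) -> p3)) & (p3 & p1)) & (~p4 | ((p4 | p3) & p3))) -> ~(((p4 -> p3) -> (p2 -> p2)) & p1)): min(1, 1 − 0.13 + 0.67) = 1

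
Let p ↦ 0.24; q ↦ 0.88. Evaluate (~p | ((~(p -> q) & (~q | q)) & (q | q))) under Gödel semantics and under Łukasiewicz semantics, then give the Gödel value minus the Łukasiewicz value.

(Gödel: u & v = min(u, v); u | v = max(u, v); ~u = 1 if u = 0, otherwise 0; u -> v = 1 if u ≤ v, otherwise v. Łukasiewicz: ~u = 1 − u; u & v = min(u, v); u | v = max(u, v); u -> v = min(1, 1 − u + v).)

Gödel evaluation:
  ~p: Gödel ¬ of 0.24 = 0 (operand ≠ 0)
  (p -> q): 0.24 ≤ 0.88, so result = 1
  ~(p -> q): Gödel ¬ of 1 = 0 (operand ≠ 0)
  ~q: Gödel ¬ of 0.88 = 0 (operand ≠ 0)
  (~q | q) = max(0, 0.88) = 0.88
  (~(p -> q) & (~q | q)) = min(0, 0.88) = 0
  (q | q) = max(0.88, 0.88) = 0.88
  ((~(p -> q) & (~q | q)) & (q | q)) = min(0, 0.88) = 0
  (~p | ((~(p -> q) & (~q | q)) & (q | q))) = max(0, 0) = 0
  Gödel value = 0
Łukasiewicz evaluation:
  ~p: Łukasiewicz ¬ gives 1 − 0.24 = 0.76
  (p -> q): min(1, 1 − 0.24 + 0.88) = 1
  ~(p -> q): Łukasiewicz ¬ gives 1 − 1 = 0
  ~q: Łukasiewicz ¬ gives 1 − 0.88 = 0.12
  (~q | q) = max(0.12, 0.88) = 0.88
  (~(p -> q) & (~q | q)) = min(0, 0.88) = 0
  (q | q) = max(0.88, 0.88) = 0.88
  ((~(p -> q) & (~q | q)) & (q | q)) = min(0, 0.88) = 0
  (~p | ((~(p -> q) & (~q | q)) & (q | q))) = max(0.76, 0) = 0.76
  Łukasiewicz value = 0.76
Difference: 0 − 0.76 = -0.76

-0.76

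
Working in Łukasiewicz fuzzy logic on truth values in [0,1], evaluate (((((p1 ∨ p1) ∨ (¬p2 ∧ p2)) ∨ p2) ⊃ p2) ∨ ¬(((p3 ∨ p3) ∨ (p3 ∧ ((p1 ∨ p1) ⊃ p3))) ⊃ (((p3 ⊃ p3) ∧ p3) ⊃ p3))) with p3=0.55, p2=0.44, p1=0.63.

(p1 ∨ p1) = max(0.63, 0.63) = 0.63
¬p2: Łukasiewicz ¬ gives 1 − 0.44 = 0.56
(¬p2 ∧ p2) = min(0.56, 0.44) = 0.44
((p1 ∨ p1) ∨ (¬p2 ∧ p2)) = max(0.63, 0.44) = 0.63
(((p1 ∨ p1) ∨ (¬p2 ∧ p2)) ∨ p2) = max(0.63, 0.44) = 0.63
((((p1 ∨ p1) ∨ (¬p2 ∧ p2)) ∨ p2) ⊃ p2): min(1, 1 − 0.63 + 0.44) = 0.81
(p3 ∨ p3) = max(0.55, 0.55) = 0.55
(p1 ∨ p1) = max(0.63, 0.63) = 0.63
((p1 ∨ p1) ⊃ p3): min(1, 1 − 0.63 + 0.55) = 0.92
(p3 ∧ ((p1 ∨ p1) ⊃ p3)) = min(0.55, 0.92) = 0.55
((p3 ∨ p3) ∨ (p3 ∧ ((p1 ∨ p1) ⊃ p3))) = max(0.55, 0.55) = 0.55
(p3 ⊃ p3): min(1, 1 − 0.55 + 0.55) = 1
((p3 ⊃ p3) ∧ p3) = min(1, 0.55) = 0.55
(((p3 ⊃ p3) ∧ p3) ⊃ p3): min(1, 1 − 0.55 + 0.55) = 1
(((p3 ∨ p3) ∨ (p3 ∧ ((p1 ∨ p1) ⊃ p3))) ⊃ (((p3 ⊃ p3) ∧ p3) ⊃ p3)): min(1, 1 − 0.55 + 1) = 1
¬(((p3 ∨ p3) ∨ (p3 ∧ ((p1 ∨ p1) ⊃ p3))) ⊃ (((p3 ⊃ p3) ∧ p3) ⊃ p3)): Łukasiewicz ¬ gives 1 − 1 = 0
(((((p1 ∨ p1) ∨ (¬p2 ∧ p2)) ∨ p2) ⊃ p2) ∨ ¬(((p3 ∨ p3) ∨ (p3 ∧ ((p1 ∨ p1) ⊃ p3))) ⊃ (((p3 ⊃ p3) ∧ p3) ⊃ p3))) = max(0.81, 0) = 0.81

0.81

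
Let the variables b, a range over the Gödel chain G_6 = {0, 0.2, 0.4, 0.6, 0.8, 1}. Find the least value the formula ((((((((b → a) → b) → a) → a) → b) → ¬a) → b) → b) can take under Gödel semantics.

0.20

The minimum is attained at b = 0.2, a = 0.2:
  (b → a): 0.2 ≤ 0.2, so result = 1
  ((b → a) → b): 1 > 0.2, so result = 0.2
  (((b → a) → b) → a): 0.2 ≤ 0.2, so result = 1
  ((((b → a) → b) → a) → a): 1 > 0.2, so result = 0.2
  (((((b → a) → b) → a) → a) → b): 0.2 ≤ 0.2, so result = 1
  ¬a: Gödel ¬ of 0.2 = 0 (operand ≠ 0)
  ((((((b → a) → b) → a) → a) → b) → ¬a): 1 > 0, so result = 0
  (((((((b → a) → b) → a) → a) → b) → ¬a) → b): 0 ≤ 0.2, so result = 1
  ((((((((b → a) → b) → a) → a) → b) → ¬a) → b) → b): 1 > 0.2, so result = 0.2
Checking all 36 assignments confirms none give a value below 0.20.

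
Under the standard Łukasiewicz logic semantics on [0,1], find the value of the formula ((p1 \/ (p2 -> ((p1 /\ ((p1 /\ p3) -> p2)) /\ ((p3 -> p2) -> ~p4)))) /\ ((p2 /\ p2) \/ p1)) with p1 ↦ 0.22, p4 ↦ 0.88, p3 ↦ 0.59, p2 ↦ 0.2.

0.22

(p1 /\ p3) = min(0.22, 0.59) = 0.22
((p1 /\ p3) -> p2): min(1, 1 − 0.22 + 0.2) = 0.98
(p1 /\ ((p1 /\ p3) -> p2)) = min(0.22, 0.98) = 0.22
(p3 -> p2): min(1, 1 − 0.59 + 0.2) = 0.61
~p4: Łukasiewicz ¬ gives 1 − 0.88 = 0.12
((p3 -> p2) -> ~p4): min(1, 1 − 0.61 + 0.12) = 0.51
((p1 /\ ((p1 /\ p3) -> p2)) /\ ((p3 -> p2) -> ~p4)) = min(0.22, 0.51) = 0.22
(p2 -> ((p1 /\ ((p1 /\ p3) -> p2)) /\ ((p3 -> p2) -> ~p4))): min(1, 1 − 0.2 + 0.22) = 1
(p1 \/ (p2 -> ((p1 /\ ((p1 /\ p3) -> p2)) /\ ((p3 -> p2) -> ~p4)))) = max(0.22, 1) = 1
(p2 /\ p2) = min(0.2, 0.2) = 0.2
((p2 /\ p2) \/ p1) = max(0.2, 0.22) = 0.22
((p1 \/ (p2 -> ((p1 /\ ((p1 /\ p3) -> p2)) /\ ((p3 -> p2) -> ~p4)))) /\ ((p2 /\ p2) \/ p1)) = min(1, 0.22) = 0.22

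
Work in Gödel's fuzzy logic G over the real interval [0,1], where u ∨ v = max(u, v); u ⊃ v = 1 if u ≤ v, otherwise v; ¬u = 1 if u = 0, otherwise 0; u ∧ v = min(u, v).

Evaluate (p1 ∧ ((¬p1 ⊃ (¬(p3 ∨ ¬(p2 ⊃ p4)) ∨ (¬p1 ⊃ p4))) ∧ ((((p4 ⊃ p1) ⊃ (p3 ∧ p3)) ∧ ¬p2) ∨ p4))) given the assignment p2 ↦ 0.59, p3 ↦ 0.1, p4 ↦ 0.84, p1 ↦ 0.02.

¬p1: Gödel ¬ of 0.02 = 0 (operand ≠ 0)
(p2 ⊃ p4): 0.59 ≤ 0.84, so result = 1
¬(p2 ⊃ p4): Gödel ¬ of 1 = 0 (operand ≠ 0)
(p3 ∨ ¬(p2 ⊃ p4)) = max(0.1, 0) = 0.1
¬(p3 ∨ ¬(p2 ⊃ p4)): Gödel ¬ of 0.1 = 0 (operand ≠ 0)
¬p1: Gödel ¬ of 0.02 = 0 (operand ≠ 0)
(¬p1 ⊃ p4): 0 ≤ 0.84, so result = 1
(¬(p3 ∨ ¬(p2 ⊃ p4)) ∨ (¬p1 ⊃ p4)) = max(0, 1) = 1
(¬p1 ⊃ (¬(p3 ∨ ¬(p2 ⊃ p4)) ∨ (¬p1 ⊃ p4))): 0 ≤ 1, so result = 1
(p4 ⊃ p1): 0.84 > 0.02, so result = 0.02
(p3 ∧ p3) = min(0.1, 0.1) = 0.1
((p4 ⊃ p1) ⊃ (p3 ∧ p3)): 0.02 ≤ 0.1, so result = 1
¬p2: Gödel ¬ of 0.59 = 0 (operand ≠ 0)
(((p4 ⊃ p1) ⊃ (p3 ∧ p3)) ∧ ¬p2) = min(1, 0) = 0
((((p4 ⊃ p1) ⊃ (p3 ∧ p3)) ∧ ¬p2) ∨ p4) = max(0, 0.84) = 0.84
((¬p1 ⊃ (¬(p3 ∨ ¬(p2 ⊃ p4)) ∨ (¬p1 ⊃ p4))) ∧ ((((p4 ⊃ p1) ⊃ (p3 ∧ p3)) ∧ ¬p2) ∨ p4)) = min(1, 0.84) = 0.84
(p1 ∧ ((¬p1 ⊃ (¬(p3 ∨ ¬(p2 ⊃ p4)) ∨ (¬p1 ⊃ p4))) ∧ ((((p4 ⊃ p1) ⊃ (p3 ∧ p3)) ∧ ¬p2) ∨ p4))) = min(0.02, 0.84) = 0.02

0.02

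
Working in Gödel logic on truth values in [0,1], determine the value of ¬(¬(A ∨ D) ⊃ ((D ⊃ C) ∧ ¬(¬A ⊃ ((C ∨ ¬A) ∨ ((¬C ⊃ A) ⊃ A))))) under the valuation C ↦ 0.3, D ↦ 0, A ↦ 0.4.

0.00

(A ∨ D) = max(0.4, 0) = 0.4
¬(A ∨ D): Gödel ¬ of 0.4 = 0 (operand ≠ 0)
(D ⊃ C): 0 ≤ 0.3, so result = 1
¬A: Gödel ¬ of 0.4 = 0 (operand ≠ 0)
¬A: Gödel ¬ of 0.4 = 0 (operand ≠ 0)
(C ∨ ¬A) = max(0.3, 0) = 0.3
¬C: Gödel ¬ of 0.3 = 0 (operand ≠ 0)
(¬C ⊃ A): 0 ≤ 0.4, so result = 1
((¬C ⊃ A) ⊃ A): 1 > 0.4, so result = 0.4
((C ∨ ¬A) ∨ ((¬C ⊃ A) ⊃ A)) = max(0.3, 0.4) = 0.4
(¬A ⊃ ((C ∨ ¬A) ∨ ((¬C ⊃ A) ⊃ A))): 0 ≤ 0.4, so result = 1
¬(¬A ⊃ ((C ∨ ¬A) ∨ ((¬C ⊃ A) ⊃ A))): Gödel ¬ of 1 = 0 (operand ≠ 0)
((D ⊃ C) ∧ ¬(¬A ⊃ ((C ∨ ¬A) ∨ ((¬C ⊃ A) ⊃ A)))) = min(1, 0) = 0
(¬(A ∨ D) ⊃ ((D ⊃ C) ∧ ¬(¬A ⊃ ((C ∨ ¬A) ∨ ((¬C ⊃ A) ⊃ A))))): 0 ≤ 0, so result = 1
¬(¬(A ∨ D) ⊃ ((D ⊃ C) ∧ ¬(¬A ⊃ ((C ∨ ¬A) ∨ ((¬C ⊃ A) ⊃ A))))): Gödel ¬ of 1 = 0 (operand ≠ 0)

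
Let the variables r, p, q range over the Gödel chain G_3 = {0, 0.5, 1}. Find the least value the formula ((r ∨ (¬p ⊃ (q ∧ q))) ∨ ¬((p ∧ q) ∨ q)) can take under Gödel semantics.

0.50

The minimum is attained at r = 0, p = 0, q = 0.5:
  ¬p: Gödel ¬ of 0 = 1 (operand is 0)
  (q ∧ q) = min(0.5, 0.5) = 0.5
  (¬p ⊃ (q ∧ q)): 1 > 0.5, so result = 0.5
  (r ∨ (¬p ⊃ (q ∧ q))) = max(0, 0.5) = 0.5
  (p ∧ q) = min(0, 0.5) = 0
  ((p ∧ q) ∨ q) = max(0, 0.5) = 0.5
  ¬((p ∧ q) ∨ q): Gödel ¬ of 0.5 = 0 (operand ≠ 0)
  ((r ∨ (¬p ⊃ (q ∧ q))) ∨ ¬((p ∧ q) ∨ q)) = max(0.5, 0) = 0.5
Checking all 27 assignments confirms none give a value below 0.50.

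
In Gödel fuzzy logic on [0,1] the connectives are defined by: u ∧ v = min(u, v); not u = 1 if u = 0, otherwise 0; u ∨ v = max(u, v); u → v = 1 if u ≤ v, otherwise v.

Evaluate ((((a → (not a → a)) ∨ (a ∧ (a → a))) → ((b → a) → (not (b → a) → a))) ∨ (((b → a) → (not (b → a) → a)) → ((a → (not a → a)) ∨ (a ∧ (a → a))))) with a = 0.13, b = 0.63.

1.00

not a: Gödel ¬ of 0.13 = 0 (operand ≠ 0)
(not a → a): 0 ≤ 0.13, so result = 1
(a → (not a → a)): 0.13 ≤ 1, so result = 1
(a → a): 0.13 ≤ 0.13, so result = 1
(a ∧ (a → a)) = min(0.13, 1) = 0.13
((a → (not a → a)) ∨ (a ∧ (a → a))) = max(1, 0.13) = 1
(b → a): 0.63 > 0.13, so result = 0.13
(b → a): 0.63 > 0.13, so result = 0.13
not (b → a): Gödel ¬ of 0.13 = 0 (operand ≠ 0)
(not (b → a) → a): 0 ≤ 0.13, so result = 1
((b → a) → (not (b → a) → a)): 0.13 ≤ 1, so result = 1
(((a → (not a → a)) ∨ (a ∧ (a → a))) → ((b → a) → (not (b → a) → a))): 1 ≤ 1, so result = 1
(b → a): 0.63 > 0.13, so result = 0.13
(b → a): 0.63 > 0.13, so result = 0.13
not (b → a): Gödel ¬ of 0.13 = 0 (operand ≠ 0)
(not (b → a) → a): 0 ≤ 0.13, so result = 1
((b → a) → (not (b → a) → a)): 0.13 ≤ 1, so result = 1
not a: Gödel ¬ of 0.13 = 0 (operand ≠ 0)
(not a → a): 0 ≤ 0.13, so result = 1
(a → (not a → a)): 0.13 ≤ 1, so result = 1
(a → a): 0.13 ≤ 0.13, so result = 1
(a ∧ (a → a)) = min(0.13, 1) = 0.13
((a → (not a → a)) ∨ (a ∧ (a → a))) = max(1, 0.13) = 1
(((b → a) → (not (b → a) → a)) → ((a → (not a → a)) ∨ (a ∧ (a → a)))): 1 ≤ 1, so result = 1
((((a → (not a → a)) ∨ (a ∧ (a → a))) → ((b → a) → (not (b → a) → a))) ∨ (((b → a) → (not (b → a) → a)) → ((a → (not a → a)) ∨ (a ∧ (a → a))))) = max(1, 1) = 1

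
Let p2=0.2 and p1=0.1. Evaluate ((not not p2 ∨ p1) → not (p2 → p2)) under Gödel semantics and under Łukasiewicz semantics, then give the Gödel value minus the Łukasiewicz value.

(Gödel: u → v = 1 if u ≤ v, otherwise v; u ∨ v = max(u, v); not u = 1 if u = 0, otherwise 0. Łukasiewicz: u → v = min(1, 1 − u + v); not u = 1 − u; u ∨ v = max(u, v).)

Gödel evaluation:
  not p2: Gödel ¬ of 0.2 = 0 (operand ≠ 0)
  not not p2: Gödel ¬ of 0 = 1 (operand is 0)
  (not not p2 ∨ p1) = max(1, 0.1) = 1
  (p2 → p2): 0.2 ≤ 0.2, so result = 1
  not (p2 → p2): Gödel ¬ of 1 = 0 (operand ≠ 0)
  ((not not p2 ∨ p1) → not (p2 → p2)): 1 > 0, so result = 0
  Gödel value = 0
Łukasiewicz evaluation:
  not p2: Łukasiewicz ¬ gives 1 − 0.2 = 0.8
  not not p2: Łukasiewicz ¬ gives 1 − 0.8 = 0.2
  (not not p2 ∨ p1) = max(0.2, 0.1) = 0.2
  (p2 → p2): min(1, 1 − 0.2 + 0.2) = 1
  not (p2 → p2): Łukasiewicz ¬ gives 1 − 1 = 0
  ((not not p2 ∨ p1) → not (p2 → p2)): min(1, 1 − 0.2 + 0) = 0.8
  Łukasiewicz value = 0.8
Difference: 0 − 0.8 = -0.80

-0.80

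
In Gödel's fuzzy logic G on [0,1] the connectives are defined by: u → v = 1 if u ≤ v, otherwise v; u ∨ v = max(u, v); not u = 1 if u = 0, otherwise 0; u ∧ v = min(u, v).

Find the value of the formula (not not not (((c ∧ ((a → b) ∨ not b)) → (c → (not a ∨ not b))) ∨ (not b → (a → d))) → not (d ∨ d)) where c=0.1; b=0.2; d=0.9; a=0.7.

1.00

(a → b): 0.7 > 0.2, so result = 0.2
not b: Gödel ¬ of 0.2 = 0 (operand ≠ 0)
((a → b) ∨ not b) = max(0.2, 0) = 0.2
(c ∧ ((a → b) ∨ not b)) = min(0.1, 0.2) = 0.1
not a: Gödel ¬ of 0.7 = 0 (operand ≠ 0)
not b: Gödel ¬ of 0.2 = 0 (operand ≠ 0)
(not a ∨ not b) = max(0, 0) = 0
(c → (not a ∨ not b)): 0.1 > 0, so result = 0
((c ∧ ((a → b) ∨ not b)) → (c → (not a ∨ not b))): 0.1 > 0, so result = 0
not b: Gödel ¬ of 0.2 = 0 (operand ≠ 0)
(a → d): 0.7 ≤ 0.9, so result = 1
(not b → (a → d)): 0 ≤ 1, so result = 1
(((c ∧ ((a → b) ∨ not b)) → (c → (not a ∨ not b))) ∨ (not b → (a → d))) = max(0, 1) = 1
not (((c ∧ ((a → b) ∨ not b)) → (c → (not a ∨ not b))) ∨ (not b → (a → d))): Gödel ¬ of 1 = 0 (operand ≠ 0)
not not (((c ∧ ((a → b) ∨ not b)) → (c → (not a ∨ not b))) ∨ (not b → (a → d))): Gödel ¬ of 0 = 1 (operand is 0)
not not not (((c ∧ ((a → b) ∨ not b)) → (c → (not a ∨ not b))) ∨ (not b → (a → d))): Gödel ¬ of 1 = 0 (operand ≠ 0)
(d ∨ d) = max(0.9, 0.9) = 0.9
not (d ∨ d): Gödel ¬ of 0.9 = 0 (operand ≠ 0)
(not not not (((c ∧ ((a → b) ∨ not b)) → (c → (not a ∨ not b))) ∨ (not b → (a → d))) → not (d ∨ d)): 0 ≤ 0, so result = 1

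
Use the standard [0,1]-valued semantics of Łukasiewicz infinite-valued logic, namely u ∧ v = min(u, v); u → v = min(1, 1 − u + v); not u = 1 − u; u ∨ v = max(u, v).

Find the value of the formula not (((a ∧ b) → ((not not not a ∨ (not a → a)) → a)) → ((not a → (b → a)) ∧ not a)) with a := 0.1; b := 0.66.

0.46

(a ∧ b) = min(0.1, 0.66) = 0.1
not a: Łukasiewicz ¬ gives 1 − 0.1 = 0.9
not not a: Łukasiewicz ¬ gives 1 − 0.9 = 0.1
not not not a: Łukasiewicz ¬ gives 1 − 0.1 = 0.9
not a: Łukasiewicz ¬ gives 1 − 0.1 = 0.9
(not a → a): min(1, 1 − 0.9 + 0.1) = 0.2
(not not not a ∨ (not a → a)) = max(0.9, 0.2) = 0.9
((not not not a ∨ (not a → a)) → a): min(1, 1 − 0.9 + 0.1) = 0.2
((a ∧ b) → ((not not not a ∨ (not a → a)) → a)): min(1, 1 − 0.1 + 0.2) = 1
not a: Łukasiewicz ¬ gives 1 − 0.1 = 0.9
(b → a): min(1, 1 − 0.66 + 0.1) = 0.44
(not a → (b → a)): min(1, 1 − 0.9 + 0.44) = 0.54
not a: Łukasiewicz ¬ gives 1 − 0.1 = 0.9
((not a → (b → a)) ∧ not a) = min(0.54, 0.9) = 0.54
(((a ∧ b) → ((not not not a ∨ (not a → a)) → a)) → ((not a → (b → a)) ∧ not a)): min(1, 1 − 1 + 0.54) = 0.54
not (((a ∧ b) → ((not not not a ∨ (not a → a)) → a)) → ((not a → (b → a)) ∧ not a)): Łukasiewicz ¬ gives 1 − 0.54 = 0.46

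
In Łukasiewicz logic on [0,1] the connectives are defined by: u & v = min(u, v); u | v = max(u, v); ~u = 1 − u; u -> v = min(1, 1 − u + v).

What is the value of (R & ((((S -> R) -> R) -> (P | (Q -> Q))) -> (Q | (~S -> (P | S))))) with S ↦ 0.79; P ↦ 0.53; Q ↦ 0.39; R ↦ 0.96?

0.96

(S -> R): min(1, 1 − 0.79 + 0.96) = 1
((S -> R) -> R): min(1, 1 − 1 + 0.96) = 0.96
(Q -> Q): min(1, 1 − 0.39 + 0.39) = 1
(P | (Q -> Q)) = max(0.53, 1) = 1
(((S -> R) -> R) -> (P | (Q -> Q))): min(1, 1 − 0.96 + 1) = 1
~S: Łukasiewicz ¬ gives 1 − 0.79 = 0.21
(P | S) = max(0.53, 0.79) = 0.79
(~S -> (P | S)): min(1, 1 − 0.21 + 0.79) = 1
(Q | (~S -> (P | S))) = max(0.39, 1) = 1
((((S -> R) -> R) -> (P | (Q -> Q))) -> (Q | (~S -> (P | S)))): min(1, 1 − 1 + 1) = 1
(R & ((((S -> R) -> R) -> (P | (Q -> Q))) -> (Q | (~S -> (P | S))))) = min(0.96, 1) = 0.96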